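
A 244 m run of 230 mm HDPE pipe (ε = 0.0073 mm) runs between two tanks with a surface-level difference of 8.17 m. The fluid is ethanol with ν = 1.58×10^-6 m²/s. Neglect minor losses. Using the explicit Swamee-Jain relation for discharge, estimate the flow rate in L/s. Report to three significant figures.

Q ≈ 138 L/s

Swamee-Jain (Type II): Q = -0.965·√(gD⁵h_f/L)·ln[ε/(3.7D) + √(3.17ν²L/(gD³h_f))]
√(gD⁵h_f/L) = √(9.81·0.230⁵·8.17/244) = 0.01454
ε/(3.7D) = 8.58×10^-6; √(3.17ν²L/(gD³h_f)) = 4.45×10^-5
Q = -0.965·0.01454·ln(5.308×10^-5) = 0.1381 m³/s
Check: V = 3.32 m/s, Re = 4.84×10^5, f = 0.01365, h_f = 8.16 m ≈ 8.17 m ✓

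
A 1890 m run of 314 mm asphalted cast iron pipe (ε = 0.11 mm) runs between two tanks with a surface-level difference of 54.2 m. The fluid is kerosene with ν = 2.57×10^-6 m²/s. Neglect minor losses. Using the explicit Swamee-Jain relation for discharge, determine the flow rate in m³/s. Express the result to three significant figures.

Swamee-Jain (Type II): Q = -0.965·√(gD⁵h_f/L)·ln[ε/(3.7D) + √(3.17ν²L/(gD³h_f))]
√(gD⁵h_f/L) = √(9.81·0.314⁵·54.2/1890) = 0.02930
ε/(3.7D) = 9.47×10^-5; √(3.17ν²L/(gD³h_f)) = 4.90×10^-5
Q = -0.965·0.02930·ln(1.437×10^-4) = 0.2502 m³/s
Check: V = 3.23 m/s, Re = 3.95×10^5, f = 0.01703, h_f = 54.5 m ≈ 54.2 m ✓

Q ≈ 0.250 m³/s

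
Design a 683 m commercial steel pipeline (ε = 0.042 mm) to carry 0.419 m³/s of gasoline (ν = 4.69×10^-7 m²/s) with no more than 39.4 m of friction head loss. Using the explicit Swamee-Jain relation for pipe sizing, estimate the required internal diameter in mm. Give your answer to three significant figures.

Swamee-Jain (Type III): D = 0.66·[ε^1.25·(LQ²/(gh_f))^4.75 + ν·Q^9.4·(L/(gh_f))^5.2]^0.04
LQ²/(gh_f) = 0.3102; L/(gh_f) = 1.767
Term 1 = ε^1.25·(…)^4.75 = 1.30×10^-8; Term 2 = ν·Q^9.4·(…)^5.2 = 2.55×10^-9
D = 0.66·(1.30×10^-8 + 2.55×10^-9)^0.04 = 0.3215 m = 322 mm
Check: V = 5.16 m/s, Re = 3.54×10^6, f = 0.01309, h_f = 37.7 m ≈ 39.4 m ✓

D ≈ 322 mm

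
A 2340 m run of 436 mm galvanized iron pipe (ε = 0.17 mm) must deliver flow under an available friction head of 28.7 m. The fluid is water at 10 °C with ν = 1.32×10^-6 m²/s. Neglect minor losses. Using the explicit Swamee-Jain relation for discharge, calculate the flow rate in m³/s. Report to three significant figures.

Q ≈ 0.376 m³/s

Swamee-Jain (Type II): Q = -0.965·√(gD⁵h_f/L)·ln[ε/(3.7D) + √(3.17ν²L/(gD³h_f))]
√(gD⁵h_f/L) = √(9.81·0.436⁵·28.7/2340) = 0.04354
ε/(3.7D) = 1.05×10^-4; √(3.17ν²L/(gD³h_f)) = 2.35×10^-5
Q = -0.965·0.04354·ln(1.289×10^-4) = 0.3763 m³/s
Check: V = 2.52 m/s, Re = 8.33×10^5, f = 0.01662, h_f = 28.9 m ≈ 28.7 m ✓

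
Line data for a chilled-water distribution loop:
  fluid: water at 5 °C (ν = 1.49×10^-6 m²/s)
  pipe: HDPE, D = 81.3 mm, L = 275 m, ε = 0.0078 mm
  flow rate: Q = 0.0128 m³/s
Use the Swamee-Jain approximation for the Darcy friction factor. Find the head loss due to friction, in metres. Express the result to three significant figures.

V = 4Q/(πD²) = 4·0.0128/(π·0.0813²) = 2.466 m/s
Re = VD/ν = 2.466·0.0813/1.49×10^-6 = 1.35×10^5 → turbulent
ε/D = 0.0078/81.3 = 9.59×10^-5
Swamee-Jain: f = 0.01747
h_f = f(L/D)V²/(2g) = 0.01747·(275/0.0813)·2.466²/(2·9.81) = 18.31 m

h_f ≈ 18.3 m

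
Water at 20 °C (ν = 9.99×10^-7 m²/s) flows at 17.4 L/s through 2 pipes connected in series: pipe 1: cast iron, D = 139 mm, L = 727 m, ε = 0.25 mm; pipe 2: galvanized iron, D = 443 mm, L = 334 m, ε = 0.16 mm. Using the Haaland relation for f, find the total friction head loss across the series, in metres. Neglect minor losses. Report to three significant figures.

H ≈ 8.37 m

Pipe 1: V = 1.147 m/s, Re = 1.60×10^5, ε/D = 0.00180, f = 0.02386, h_1 = f(L/D)V²/2g = 8.364 m
Pipe 2: V = 0.1129 m/s, Re = 5.01×10^4, ε/D = 3.61×10^-4, f = 0.02181, h_2 = f(L/D)V²/2g = 0.01068 m
Series → Q common, losses add: H = Σh = 8.374 m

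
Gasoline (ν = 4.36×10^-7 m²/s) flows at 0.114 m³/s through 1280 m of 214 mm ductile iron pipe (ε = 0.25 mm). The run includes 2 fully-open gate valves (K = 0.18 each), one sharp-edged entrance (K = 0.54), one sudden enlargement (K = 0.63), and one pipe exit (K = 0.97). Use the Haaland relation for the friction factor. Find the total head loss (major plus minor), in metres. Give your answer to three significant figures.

V = 4Q/(πD²) = 3.169 m/s; V²/2g = 0.5120 m
Re = 1.56×10^6, ε/D = 0.00117 → f = 0.02060 (Haaland)
Major: h_f = f(L/D)·V²/2g = 0.02060·5981·0.5120 = 63.07 m
Minor: ΣK = 2.50; h_m = ΣK·V²/2g = 1.280 m
Total H_L = 63.07 + 1.280 = 64.35 m

H_L ≈ 64.4 m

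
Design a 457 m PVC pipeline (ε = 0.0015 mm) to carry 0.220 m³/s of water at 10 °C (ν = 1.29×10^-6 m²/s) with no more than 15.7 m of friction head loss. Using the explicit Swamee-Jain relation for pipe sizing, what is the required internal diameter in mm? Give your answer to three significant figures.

Swamee-Jain (Type III): D = 0.66·[ε^1.25·(LQ²/(gh_f))^4.75 + ν·Q^9.4·(L/(gh_f))^5.2]^0.04
LQ²/(gh_f) = 0.1436; L/(gh_f) = 2.967
Term 1 = ε^1.25·(…)^4.75 = 5.21×10^-12; Term 2 = ν·Q^9.4·(…)^5.2 = 2.43×10^-10
D = 0.66·(5.21×10^-12 + 2.43×10^-10)^0.04 = 0.2725 m = 272 mm
Check: V = 3.77 m/s, Re = 7.97×10^5, f = 0.01218, h_f = 14.8 m ≈ 15.7 m ✓

D ≈ 272 mm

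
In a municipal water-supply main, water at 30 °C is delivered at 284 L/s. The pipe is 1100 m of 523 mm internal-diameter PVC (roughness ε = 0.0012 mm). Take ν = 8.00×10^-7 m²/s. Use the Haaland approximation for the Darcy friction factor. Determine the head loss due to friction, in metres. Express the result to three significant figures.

V = 4Q/(πD²) = 4·0.284/(π·0.523²) = 1.322 m/s
Re = VD/ν = 1.322·0.523/8.00×10^-7 = 8.64×10^5 → turbulent
ε/D = 0.0012/523 = 2.29×10^-6
Haaland: f = 0.01191
h_f = f(L/D)V²/(2g) = 0.01191·(1100/0.523)·1.322²/(2·9.81) = 2.231 m

h_f ≈ 2.23 m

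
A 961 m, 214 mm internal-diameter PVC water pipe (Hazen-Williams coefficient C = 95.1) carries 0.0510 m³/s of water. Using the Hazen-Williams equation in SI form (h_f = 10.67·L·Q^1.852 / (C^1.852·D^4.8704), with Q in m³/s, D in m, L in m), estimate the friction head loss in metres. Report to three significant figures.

h_f ≈ 16.4 m

h_f = 10.67·961·0.0510^1.852 / (95.1^1.852·0.214^4.8704) = 16.40 m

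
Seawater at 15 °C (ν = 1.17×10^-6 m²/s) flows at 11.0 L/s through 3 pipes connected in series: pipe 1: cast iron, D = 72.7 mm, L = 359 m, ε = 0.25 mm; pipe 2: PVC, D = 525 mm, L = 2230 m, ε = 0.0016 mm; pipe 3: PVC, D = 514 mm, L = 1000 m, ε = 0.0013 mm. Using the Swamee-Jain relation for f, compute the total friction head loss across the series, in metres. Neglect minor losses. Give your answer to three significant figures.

Pipe 1: V = 2.650 m/s, Re = 1.65×10^5, ε/D = 0.00344, f = 0.02814, h_1 = f(L/D)V²/2g = 49.73 m
Pipe 2: V = 0.05081 m/s, Re = 2.28×10^4, ε/D = 3.05×10^-6, f = 0.02499, h_2 = f(L/D)V²/2g = 0.01397 m
Pipe 3: V = 0.05301 m/s, Re = 2.33×10^4, ε/D = 2.53×10^-6, f = 0.02486, h_3 = f(L/D)V²/2g = 0.006928 m
Series → Q common, losses add: H = Σh = 49.75 m

H ≈ 49.8 m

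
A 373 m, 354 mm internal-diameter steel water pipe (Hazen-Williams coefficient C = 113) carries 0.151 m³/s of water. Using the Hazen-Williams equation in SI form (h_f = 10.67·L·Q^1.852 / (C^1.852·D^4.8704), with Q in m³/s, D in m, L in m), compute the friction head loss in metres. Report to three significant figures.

h_f ≈ 2.98 m

h_f = 10.67·373·0.151^1.852 / (113^1.852·0.354^4.8704) = 2.976 m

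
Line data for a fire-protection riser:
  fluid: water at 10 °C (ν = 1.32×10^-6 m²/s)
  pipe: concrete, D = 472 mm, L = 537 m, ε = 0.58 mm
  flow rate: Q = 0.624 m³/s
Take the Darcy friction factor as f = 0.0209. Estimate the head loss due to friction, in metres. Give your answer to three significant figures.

V = 4Q/(πD²) = 4·0.624/(π·0.472²) = 3.566 m/s
h_f = f(L/D)V²/(2g) = 0.02090·(537/0.472)·3.566²/(2·9.81) = 15.41 m

h_f ≈ 15.4 m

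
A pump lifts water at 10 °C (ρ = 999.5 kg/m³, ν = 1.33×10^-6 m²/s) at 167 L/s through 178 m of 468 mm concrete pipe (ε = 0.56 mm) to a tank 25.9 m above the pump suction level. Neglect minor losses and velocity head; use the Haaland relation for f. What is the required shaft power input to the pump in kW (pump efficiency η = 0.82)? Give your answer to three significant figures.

P_shaft ≈ 52.5 kW

V = 4Q/(πD²) = 0.9708 m/s; Re = 3.42×10^5; ε/D = 0.00120; f = 0.02123
h_f = f(L/D)V²/2g = 0.3878 m
Total head H = z + h_f = 25.9 + 0.3878 = 26.29 m
P_hyd = ρgQH = 999.5·9.81·0.167·26.29 = 43.05 kW
P_shaft = P_hyd/η = 43.05/0.82 = 52.49 kW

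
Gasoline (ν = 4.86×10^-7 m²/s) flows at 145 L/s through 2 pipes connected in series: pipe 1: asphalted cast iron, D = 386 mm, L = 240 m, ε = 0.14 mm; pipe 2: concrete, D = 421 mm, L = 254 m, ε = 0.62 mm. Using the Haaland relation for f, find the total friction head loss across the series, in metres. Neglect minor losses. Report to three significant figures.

Pipe 1: V = 1.239 m/s, Re = 9.84×10^5, ε/D = 3.63×10^-4, f = 0.01615, h_1 = f(L/D)V²/2g = 0.7859 m
Pipe 2: V = 1.042 m/s, Re = 9.02×10^5, ε/D = 0.00147, f = 0.02189, h_2 = f(L/D)V²/2g = 0.7304 m
Series → Q common, losses add: H = Σh = 1.516 m

H ≈ 1.52 m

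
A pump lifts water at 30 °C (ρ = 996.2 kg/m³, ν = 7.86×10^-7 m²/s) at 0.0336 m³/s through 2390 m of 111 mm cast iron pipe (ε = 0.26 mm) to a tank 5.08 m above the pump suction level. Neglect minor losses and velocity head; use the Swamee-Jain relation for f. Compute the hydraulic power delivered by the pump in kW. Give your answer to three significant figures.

P_hyd ≈ 110 kW

V = 4Q/(πD²) = 3.472 m/s; Re = 4.90×10^5; ε/D = 0.00234; f = 0.02488
h_f = f(L/D)V²/2g = 329.2 m
Total head H = z + h_f = 5.08 + 329.2 = 334.3 m
P_hyd = ρgQH = 996.2·9.81·0.0336·334.3 = 109.8 kW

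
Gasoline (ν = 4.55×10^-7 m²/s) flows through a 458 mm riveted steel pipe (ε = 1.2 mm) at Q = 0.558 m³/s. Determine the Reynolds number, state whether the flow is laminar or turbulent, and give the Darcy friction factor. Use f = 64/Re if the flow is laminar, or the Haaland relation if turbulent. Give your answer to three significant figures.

V = 4Q/(πD²) = 3.387 m/s
Re = VD/ν = 3.387·0.458/4.55×10^-7 = 3.41×10^6
Re > 4000 → turbulent; ε/D = 0.00262
Haaland: f = 0.02529

Re ≈ 3.41×10^6; turbulent; f ≈ 0.0253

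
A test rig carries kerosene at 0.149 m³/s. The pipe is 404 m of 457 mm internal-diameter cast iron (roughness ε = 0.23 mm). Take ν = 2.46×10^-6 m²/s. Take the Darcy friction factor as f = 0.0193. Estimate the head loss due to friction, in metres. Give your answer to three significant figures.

V = 4Q/(πD²) = 4·0.149/(π·0.457²) = 0.9084 m/s
h_f = f(L/D)V²/(2g) = 0.01930·(404/0.457)·0.9084²/(2·9.81) = 0.7175 m

h_f ≈ 0.718 m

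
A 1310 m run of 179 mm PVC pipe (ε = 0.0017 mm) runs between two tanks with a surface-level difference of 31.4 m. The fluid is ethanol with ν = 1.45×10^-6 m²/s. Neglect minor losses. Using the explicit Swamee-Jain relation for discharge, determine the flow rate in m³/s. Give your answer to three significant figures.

Swamee-Jain (Type II): Q = -0.965·√(gD⁵h_f/L)·ln[ε/(3.7D) + √(3.17ν²L/(gD³h_f))]
√(gD⁵h_f/L) = √(9.81·0.179⁵·31.4/1310) = 0.006573
ε/(3.7D) = 2.57×10^-6; √(3.17ν²L/(gD³h_f)) = 7.03×10^-5
Q = -0.965·0.006573·ln(7.287×10^-5) = 0.06043 m³/s
Check: V = 2.40 m/s, Re = 2.96×10^5, f = 0.01452, h_f = 31.2 m ≈ 31.4 m ✓

Q ≈ 0.0604 m³/s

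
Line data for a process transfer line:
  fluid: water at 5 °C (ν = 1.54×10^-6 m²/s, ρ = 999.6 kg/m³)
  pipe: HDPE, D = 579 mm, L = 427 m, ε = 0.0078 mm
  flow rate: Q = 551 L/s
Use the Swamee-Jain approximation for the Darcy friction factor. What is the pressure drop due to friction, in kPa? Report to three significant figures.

V = 4Q/(πD²) = 4·0.551/(π·0.579²) = 2.093 m/s
Re = VD/ν = 2.093·0.579/1.54×10^-6 = 7.87×10^5 → turbulent
ε/D = 0.0078/579 = 1.35×10^-5
Swamee-Jain: f = 0.01237
h_f = f(L/D)V²/(2g) = 0.01237·(427/0.579)·2.093²/(2·9.81) = 2.037 m
Δp = ρg·h_f = 999.6·9.81·2.037 = 19.97 kPa

Δp ≈ 20.0 kPa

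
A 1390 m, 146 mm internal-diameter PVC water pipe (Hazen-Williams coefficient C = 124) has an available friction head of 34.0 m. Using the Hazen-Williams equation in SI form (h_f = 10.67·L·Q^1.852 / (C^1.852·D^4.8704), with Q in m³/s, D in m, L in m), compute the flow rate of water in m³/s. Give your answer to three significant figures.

Rearranging: Q = [h_f·C^1.852·D^4.8704 / (10.67·L)]^(1/1.852)
Q = [34.0·124^1.852·0.146^4.8704 / (10.67·1390)]^0.540 = 0.02955 m³/s

Q ≈ 0.0295 m³/s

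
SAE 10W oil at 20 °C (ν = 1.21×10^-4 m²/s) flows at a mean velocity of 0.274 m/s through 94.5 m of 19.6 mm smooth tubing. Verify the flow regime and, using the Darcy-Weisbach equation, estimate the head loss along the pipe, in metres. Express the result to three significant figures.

Re = VD/ν = 0.274·0.01960/1.21×10^-4 = 44.4 → laminar (Re < 2300)
f = 64/Re = 1.442
h_f = f(L/D)V²/(2g) = 1.442·(94.5/0.01960)·0.274²/(2·9.81) = 26.60 m

h_f ≈ 26.6 m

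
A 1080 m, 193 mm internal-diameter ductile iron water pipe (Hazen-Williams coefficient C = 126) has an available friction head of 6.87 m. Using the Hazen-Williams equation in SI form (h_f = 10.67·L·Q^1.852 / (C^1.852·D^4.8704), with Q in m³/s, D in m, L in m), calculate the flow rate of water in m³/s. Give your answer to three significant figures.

Q ≈ 0.0302 m³/s

Rearranging: Q = [h_f·C^1.852·D^4.8704 / (10.67·L)]^(1/1.852)
Q = [6.87·126^1.852·0.193^4.8704 / (10.67·1080)]^0.540 = 0.03022 m³/s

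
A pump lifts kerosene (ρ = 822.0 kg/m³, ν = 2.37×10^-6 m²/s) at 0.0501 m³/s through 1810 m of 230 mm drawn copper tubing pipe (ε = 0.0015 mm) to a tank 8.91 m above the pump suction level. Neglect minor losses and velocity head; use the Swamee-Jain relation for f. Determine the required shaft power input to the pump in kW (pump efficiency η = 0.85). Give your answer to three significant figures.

P_shaft ≈ 9.04 kW

V = 4Q/(πD²) = 1.206 m/s; Re = 1.17×10^5; ε/D = 6.52×10^-6; f = 0.01733
h_f = f(L/D)V²/2g = 10.11 m
Total head H = z + h_f = 8.91 + 10.11 = 19.02 m
P_hyd = ρgQH = 822.0·9.81·0.0501·19.02 = 7.684 kW
P_shaft = P_hyd/η = 7.684/0.85 = 9.040 kW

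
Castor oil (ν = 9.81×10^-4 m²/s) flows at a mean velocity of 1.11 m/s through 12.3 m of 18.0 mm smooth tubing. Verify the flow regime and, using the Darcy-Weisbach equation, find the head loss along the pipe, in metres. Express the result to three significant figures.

h_f ≈ 135 m

Re = VD/ν = 1.11·0.01800/9.81×10^-4 = 20.4 → laminar (Re < 2300)
f = 64/Re = 3.142
h_f = f(L/D)V²/(2g) = 3.142·(12.3/0.01800)·1.11²/(2·9.81) = 134.8 m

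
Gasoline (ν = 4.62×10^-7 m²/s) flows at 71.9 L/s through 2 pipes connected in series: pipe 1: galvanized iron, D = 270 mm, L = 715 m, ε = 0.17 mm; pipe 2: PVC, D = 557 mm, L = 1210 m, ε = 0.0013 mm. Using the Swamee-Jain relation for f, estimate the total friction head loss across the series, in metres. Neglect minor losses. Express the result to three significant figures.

H ≈ 4.03 m

Pipe 1: V = 1.256 m/s, Re = 7.34×10^5, ε/D = 6.30×10^-4, f = 0.01828, h_1 = f(L/D)V²/2g = 3.891 m
Pipe 2: V = 0.2951 m/s, Re = 3.56×10^5, ε/D = 2.33×10^-6, f = 0.01396, h_2 = f(L/D)V²/2g = 0.1345 m
Series → Q common, losses add: H = Σh = 4.025 m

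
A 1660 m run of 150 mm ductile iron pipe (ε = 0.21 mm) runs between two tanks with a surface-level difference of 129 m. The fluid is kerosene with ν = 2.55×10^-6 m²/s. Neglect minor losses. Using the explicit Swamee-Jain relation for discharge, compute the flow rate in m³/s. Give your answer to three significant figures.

Swamee-Jain (Type II): Q = -0.965·√(gD⁵h_f/L)·ln[ε/(3.7D) + √(3.17ν²L/(gD³h_f))]
√(gD⁵h_f/L) = √(9.81·0.150⁵·129/1660) = 0.007609
ε/(3.7D) = 3.78×10^-4; √(3.17ν²L/(gD³h_f)) = 8.95×10^-5
Q = -0.965·0.007609·ln(4.679×10^-4) = 0.05630 m³/s
Check: V = 3.19 m/s, Re = 1.87×10^5, f = 0.02272, h_f = 130 m ≈ 129 m ✓

Q ≈ 0.0563 m³/s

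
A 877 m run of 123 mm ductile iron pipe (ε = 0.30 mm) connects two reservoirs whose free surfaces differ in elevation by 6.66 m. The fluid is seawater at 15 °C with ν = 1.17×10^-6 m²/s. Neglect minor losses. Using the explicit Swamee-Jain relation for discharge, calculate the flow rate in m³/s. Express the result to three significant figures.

Q ≈ 0.00990 m³/s

Swamee-Jain (Type II): Q = -0.965·√(gD⁵h_f/L)·ln[ε/(3.7D) + √(3.17ν²L/(gD³h_f))]
√(gD⁵h_f/L) = √(9.81·0.123⁵·6.66/877) = 0.001448
ε/(3.7D) = 6.59×10^-4; √(3.17ν²L/(gD³h_f)) = 1.77×10^-4
Q = -0.965·0.001448·ln(8.361×10^-4) = 0.009904 m³/s
Check: V = 0.834 m/s, Re = 8.76×10^4, f = 0.02664, h_f = 6.72 m ≈ 6.66 m ✓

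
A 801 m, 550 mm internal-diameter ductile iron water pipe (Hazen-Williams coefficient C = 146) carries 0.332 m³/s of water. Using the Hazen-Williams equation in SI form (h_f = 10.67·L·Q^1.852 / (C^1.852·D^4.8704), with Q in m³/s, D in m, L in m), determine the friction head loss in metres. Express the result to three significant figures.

h_f = 10.67·801·0.332^1.852 / (146^1.852·0.550^4.8704) = 2.000 m

h_f ≈ 2.00 m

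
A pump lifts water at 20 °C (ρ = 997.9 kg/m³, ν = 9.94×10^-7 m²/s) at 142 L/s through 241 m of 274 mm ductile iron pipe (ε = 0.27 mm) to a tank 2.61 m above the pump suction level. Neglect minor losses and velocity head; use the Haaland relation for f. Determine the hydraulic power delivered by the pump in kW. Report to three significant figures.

V = 4Q/(πD²) = 2.408 m/s; Re = 6.64×10^5; ε/D = 9.85×10^-4; f = 0.02001
h_f = f(L/D)V²/2g = 5.201 m
Total head H = z + h_f = 2.61 + 5.201 = 7.811 m
P_hyd = ρgQH = 997.9·9.81·0.142·7.811 = 10.86 kW

P_hyd ≈ 10.9 kW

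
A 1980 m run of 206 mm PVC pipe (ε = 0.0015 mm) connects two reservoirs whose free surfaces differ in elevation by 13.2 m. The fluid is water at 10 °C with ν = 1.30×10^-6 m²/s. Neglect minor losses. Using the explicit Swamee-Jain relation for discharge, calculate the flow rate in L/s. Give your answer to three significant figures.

Swamee-Jain (Type II): Q = -0.965·√(gD⁵h_f/L)·ln[ε/(3.7D) + √(3.17ν²L/(gD³h_f))]
√(gD⁵h_f/L) = √(9.81·0.206⁵·13.2/1980) = 0.004926
ε/(3.7D) = 1.97×10^-6; √(3.17ν²L/(gD³h_f)) = 9.68×10^-5
Q = -0.965·0.004926·ln(9.877×10^-5) = 0.04384 m³/s
Check: V = 1.32 m/s, Re = 2.08×10^5, f = 0.01548, h_f = 13.1 m ≈ 13.2 m ✓

Q ≈ 43.8 L/s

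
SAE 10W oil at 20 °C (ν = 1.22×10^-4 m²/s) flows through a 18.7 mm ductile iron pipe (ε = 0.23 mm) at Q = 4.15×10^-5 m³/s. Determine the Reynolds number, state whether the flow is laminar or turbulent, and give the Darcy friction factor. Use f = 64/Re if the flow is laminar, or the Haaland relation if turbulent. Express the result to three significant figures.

Re ≈ 23.2; laminar; f = 64/Re ≈ 2.76

V = 4Q/(πD²) = 0.1511 m/s
Re = VD/ν = 0.1511·0.0187/1.22×10^-4 = 23.2
Re < 2300 → laminar → f = 64/Re = 2.763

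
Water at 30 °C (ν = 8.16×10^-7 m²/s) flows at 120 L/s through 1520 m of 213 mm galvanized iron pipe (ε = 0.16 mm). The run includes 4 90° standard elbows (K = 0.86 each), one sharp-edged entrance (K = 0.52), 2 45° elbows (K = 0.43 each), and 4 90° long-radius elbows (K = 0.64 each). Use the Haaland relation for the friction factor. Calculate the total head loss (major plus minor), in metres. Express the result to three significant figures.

V = 4Q/(πD²) = 3.368 m/s; V²/2g = 0.5780 m
Re = 8.79×10^5, ε/D = 7.51×10^-4 → f = 0.01874 (Haaland)
Major: h_f = f(L/D)·V²/2g = 0.01874·7136·0.5780 = 77.32 m
Minor: ΣK = 7.38; h_m = ΣK·V²/2g = 4.266 m
Total H_L = 77.32 + 4.266 = 81.59 m

H_L ≈ 81.6 m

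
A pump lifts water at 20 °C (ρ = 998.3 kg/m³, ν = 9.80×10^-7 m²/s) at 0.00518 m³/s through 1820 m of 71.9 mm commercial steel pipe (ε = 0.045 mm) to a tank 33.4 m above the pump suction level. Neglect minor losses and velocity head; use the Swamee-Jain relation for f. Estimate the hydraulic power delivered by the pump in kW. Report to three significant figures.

P_hyd ≈ 3.94 kW

V = 4Q/(πD²) = 1.276 m/s; Re = 9.36×10^4; ε/D = 6.26×10^-4; f = 0.02111
h_f = f(L/D)V²/2g = 44.32 m
Total head H = z + h_f = 33.4 + 44.32 = 77.72 m
P_hyd = ρgQH = 998.3·9.81·0.00518·77.72 = 3.943 kW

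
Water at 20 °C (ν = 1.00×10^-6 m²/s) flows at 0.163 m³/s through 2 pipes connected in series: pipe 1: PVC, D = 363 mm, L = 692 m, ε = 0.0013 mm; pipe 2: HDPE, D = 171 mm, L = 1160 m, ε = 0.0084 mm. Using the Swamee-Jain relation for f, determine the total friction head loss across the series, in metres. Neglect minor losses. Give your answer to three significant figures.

H ≈ 219 m

Pipe 1: V = 1.575 m/s, Re = 5.72×10^5, ε/D = 3.58×10^-6, f = 0.01285, h_1 = f(L/D)V²/2g = 3.096 m
Pipe 2: V = 7.098 m/s, Re = 1.21×10^6, ε/D = 4.91×10^-5, f = 0.01241, h_2 = f(L/D)V²/2g = 216.1 m
Series → Q common, losses add: H = Σh = 219.2 m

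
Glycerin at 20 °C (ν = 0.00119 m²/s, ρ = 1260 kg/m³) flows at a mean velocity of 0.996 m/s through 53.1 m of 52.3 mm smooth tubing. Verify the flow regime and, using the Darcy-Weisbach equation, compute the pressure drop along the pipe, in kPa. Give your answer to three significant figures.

Δp ≈ 928 kPa

Re = VD/ν = 0.996·0.05230/0.00119 = 43.8 → laminar (Re < 2300)
f = 64/Re = 1.462
h_f = f(L/D)V²/(2g) = 1.462·(53.1/0.05230)·0.996²/(2·9.81) = 75.05 m
Δp = ρg·h_f = 1260·9.81·75.05 = 927.7 kPa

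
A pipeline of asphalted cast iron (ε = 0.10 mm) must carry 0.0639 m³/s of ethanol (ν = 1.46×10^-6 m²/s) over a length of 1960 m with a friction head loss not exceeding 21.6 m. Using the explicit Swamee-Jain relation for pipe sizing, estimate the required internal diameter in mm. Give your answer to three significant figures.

Swamee-Jain (Type III): D = 0.66·[ε^1.25·(LQ²/(gh_f))^4.75 + ν·Q^9.4·(L/(gh_f))^5.2]^0.04
LQ²/(gh_f) = 0.03777; L/(gh_f) = 9.250
Term 1 = ε^1.25·(…)^4.75 = 1.74×10^-12; Term 2 = ν·Q^9.4·(…)^5.2 = 9.12×10^-13
D = 0.66·(1.74×10^-12 + 9.12×10^-13)^0.04 = 0.2273 m = 227 mm
Check: V = 1.58 m/s, Re = 2.45×10^5, f = 0.01827, h_f = 19.9 m ≈ 21.6 m ✓

D ≈ 227 mm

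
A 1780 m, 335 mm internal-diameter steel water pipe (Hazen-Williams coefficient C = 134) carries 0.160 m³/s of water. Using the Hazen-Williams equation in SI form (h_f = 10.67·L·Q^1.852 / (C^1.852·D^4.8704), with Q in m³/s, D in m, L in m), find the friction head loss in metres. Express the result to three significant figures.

h_f ≈ 15.1 m

h_f = 10.67·1780·0.160^1.852 / (134^1.852·0.335^4.8704) = 15.08 m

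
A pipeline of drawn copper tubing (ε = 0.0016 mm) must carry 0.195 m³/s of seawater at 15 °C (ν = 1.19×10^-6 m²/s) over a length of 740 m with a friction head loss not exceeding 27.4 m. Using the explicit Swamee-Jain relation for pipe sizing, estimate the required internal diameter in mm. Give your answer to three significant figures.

D ≈ 256 mm

Swamee-Jain (Type III): D = 0.66·[ε^1.25·(LQ²/(gh_f))^4.75 + ν·Q^9.4·(L/(gh_f))^5.2]^0.04
LQ²/(gh_f) = 0.1047; L/(gh_f) = 2.753
Term 1 = ε^1.25·(…)^4.75 = 1.26×10^-12; Term 2 = ν·Q^9.4·(…)^5.2 = 4.89×10^-11
D = 0.66·(1.26×10^-12 + 4.89×10^-11)^0.04 = 0.2556 m = 256 mm
Check: V = 3.80 m/s, Re = 8.16×10^5, f = 0.01215, h_f = 25.9 m ≈ 27.4 m ✓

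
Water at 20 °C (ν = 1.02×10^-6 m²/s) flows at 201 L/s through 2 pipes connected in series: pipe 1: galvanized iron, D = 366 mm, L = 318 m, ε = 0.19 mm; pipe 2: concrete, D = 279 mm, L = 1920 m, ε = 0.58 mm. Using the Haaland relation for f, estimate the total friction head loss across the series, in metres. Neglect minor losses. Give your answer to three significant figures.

Pipe 1: V = 1.910 m/s, Re = 6.86×10^5, ε/D = 5.19×10^-4, f = 0.01749, h_1 = f(L/D)V²/2g = 2.827 m
Pipe 2: V = 3.288 m/s, Re = 8.99×10^5, ε/D = 0.00208, f = 0.02389, h_2 = f(L/D)V²/2g = 90.56 m
Series → Q common, losses add: H = Σh = 93.39 m

H ≈ 93.4 m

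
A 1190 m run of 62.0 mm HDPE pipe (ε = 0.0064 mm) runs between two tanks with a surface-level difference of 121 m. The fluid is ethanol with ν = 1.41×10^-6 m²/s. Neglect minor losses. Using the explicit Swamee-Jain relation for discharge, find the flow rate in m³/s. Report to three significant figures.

Q ≈ 0.00790 m³/s

Swamee-Jain (Type II): Q = -0.965·√(gD⁵h_f/L)·ln[ε/(3.7D) + √(3.17ν²L/(gD³h_f))]
√(gD⁵h_f/L) = √(9.81·0.0620⁵·121/1190) = 9.559×10^-4
ε/(3.7D) = 2.79×10^-5; √(3.17ν²L/(gD³h_f)) = 1.63×10^-4
Q = -0.965·9.559×10^-4·ln(1.907×10^-4) = 0.007901 m³/s
Check: V = 2.62 m/s, Re = 1.15×10^5, f = 0.01801, h_f = 121 m ≈ 121 m ✓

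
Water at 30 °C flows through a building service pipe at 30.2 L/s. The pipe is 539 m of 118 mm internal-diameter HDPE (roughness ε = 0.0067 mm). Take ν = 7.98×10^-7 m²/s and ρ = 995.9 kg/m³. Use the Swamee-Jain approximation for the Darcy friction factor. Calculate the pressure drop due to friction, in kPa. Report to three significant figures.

Δp ≈ 249 kPa

V = 4Q/(πD²) = 4·0.0302/(π·0.118²) = 2.762 m/s
Re = VD/ν = 2.762·0.118/7.98×10^-7 = 4.08×10^5 → turbulent
ε/D = 0.0067/118 = 5.68×10^-5
Swamee-Jain: f = 0.01433
h_f = f(L/D)V²/(2g) = 0.01433·(539/0.118)·2.762²/(2·9.81) = 25.44 m
Δp = ρg·h_f = 995.9·9.81·25.44 = 248.5 kPa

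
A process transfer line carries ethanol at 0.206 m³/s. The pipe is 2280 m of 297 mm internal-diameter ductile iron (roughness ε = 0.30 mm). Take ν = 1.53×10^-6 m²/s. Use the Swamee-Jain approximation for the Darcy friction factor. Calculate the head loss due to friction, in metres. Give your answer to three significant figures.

V = 4Q/(πD²) = 4·0.206/(π·0.297²) = 2.973 m/s
Re = VD/ν = 2.973·0.297/1.53×10^-6 = 5.77×10^5 → turbulent
ε/D = 0.30/297 = 0.00101
Swamee-Jain: f = 0.02032
h_f = f(L/D)V²/(2g) = 0.02032·(2280/0.297)·2.973²/(2·9.81) = 70.28 m

h_f ≈ 70.3 m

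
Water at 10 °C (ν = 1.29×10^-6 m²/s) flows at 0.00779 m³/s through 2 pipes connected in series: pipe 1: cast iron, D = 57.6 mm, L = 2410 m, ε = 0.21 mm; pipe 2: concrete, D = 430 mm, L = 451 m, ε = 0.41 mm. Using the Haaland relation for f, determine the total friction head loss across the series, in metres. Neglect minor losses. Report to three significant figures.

H ≈ 543 m

Pipe 1: V = 2.990 m/s, Re = 1.33×10^5, ε/D = 0.00365, f = 0.02850, h_1 = f(L/D)V²/2g = 543.2 m
Pipe 2: V = 0.05364 m/s, Re = 1.79×10^4, ε/D = 9.53×10^-4, f = 0.02817, h_2 = f(L/D)V²/2g = 0.004333 m
Series → Q common, losses add: H = Σh = 543.2 m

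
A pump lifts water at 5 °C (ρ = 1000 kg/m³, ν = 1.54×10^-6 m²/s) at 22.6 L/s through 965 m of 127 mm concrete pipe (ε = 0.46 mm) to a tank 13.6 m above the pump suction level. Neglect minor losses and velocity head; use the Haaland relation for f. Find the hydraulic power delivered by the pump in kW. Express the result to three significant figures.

V = 4Q/(πD²) = 1.784 m/s; Re = 1.47×10^5; ε/D = 0.00362; f = 0.02838
h_f = f(L/D)V²/2g = 34.98 m
Total head H = z + h_f = 13.6 + 34.98 = 48.58 m
P_hyd = ρgQH = 1000·9.81·0.0226·48.58 = 10.77 kW

P_hyd ≈ 10.8 kW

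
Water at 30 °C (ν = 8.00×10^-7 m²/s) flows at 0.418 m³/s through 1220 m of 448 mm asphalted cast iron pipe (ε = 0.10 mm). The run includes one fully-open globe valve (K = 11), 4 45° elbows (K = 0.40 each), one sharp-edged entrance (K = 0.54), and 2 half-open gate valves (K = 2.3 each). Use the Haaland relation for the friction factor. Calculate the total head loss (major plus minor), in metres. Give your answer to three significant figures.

V = 4Q/(πD²) = 2.652 m/s; V²/2g = 0.3584 m
Re = 1.48×10^6, ε/D = 2.23×10^-4 → f = 0.01461 (Haaland)
Major: h_f = f(L/D)·V²/2g = 0.01461·2723·0.3584 = 14.26 m
Minor: ΣK = 17.7; h_m = ΣK·V²/2g = 6.358 m
Total H_L = 14.26 + 6.358 = 20.62 m

H_L ≈ 20.6 m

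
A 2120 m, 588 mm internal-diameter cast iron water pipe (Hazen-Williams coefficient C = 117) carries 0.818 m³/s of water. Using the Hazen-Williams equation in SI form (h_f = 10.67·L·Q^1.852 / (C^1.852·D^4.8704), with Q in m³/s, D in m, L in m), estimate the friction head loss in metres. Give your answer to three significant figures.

h_f = 10.67·2120·0.818^1.852 / (117^1.852·0.588^4.8704) = 30.61 m

h_f ≈ 30.6 m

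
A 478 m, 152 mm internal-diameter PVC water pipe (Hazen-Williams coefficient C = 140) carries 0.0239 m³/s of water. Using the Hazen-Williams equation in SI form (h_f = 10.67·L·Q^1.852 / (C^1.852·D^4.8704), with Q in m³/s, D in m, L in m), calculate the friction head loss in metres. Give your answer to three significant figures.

h_f ≈ 5.18 m

h_f = 10.67·478·0.0239^1.852 / (140^1.852·0.152^4.8704) = 5.182 m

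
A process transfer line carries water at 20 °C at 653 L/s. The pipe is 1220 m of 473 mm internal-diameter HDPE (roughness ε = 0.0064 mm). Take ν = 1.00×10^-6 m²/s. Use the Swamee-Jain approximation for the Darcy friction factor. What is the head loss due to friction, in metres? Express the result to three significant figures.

V = 4Q/(πD²) = 4·0.653/(π·0.473²) = 3.716 m/s
Re = VD/ν = 3.716·0.473/1.00×10^-6 = 1.76×10^6 → turbulent
ε/D = 0.0064/473 = 1.35×10^-5
Swamee-Jain: f = 0.01104
h_f = f(L/D)V²/(2g) = 0.01104·(1220/0.473)·3.716²/(2·9.81) = 20.04 m

h_f ≈ 20.0 m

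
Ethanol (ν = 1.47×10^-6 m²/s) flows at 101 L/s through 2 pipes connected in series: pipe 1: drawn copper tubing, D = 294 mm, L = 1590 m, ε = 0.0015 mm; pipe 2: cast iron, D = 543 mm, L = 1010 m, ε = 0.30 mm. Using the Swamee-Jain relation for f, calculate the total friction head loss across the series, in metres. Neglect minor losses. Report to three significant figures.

Pipe 1: V = 1.488 m/s, Re = 2.98×10^5, ε/D = 5.10×10^-6, f = 0.01446, h_1 = f(L/D)V²/2g = 8.820 m
Pipe 2: V = 0.4361 m/s, Re = 1.61×10^5, ε/D = 5.52×10^-4, f = 0.01959, h_2 = f(L/D)V²/2g = 0.3532 m
Series → Q common, losses add: H = Σh = 9.173 m

H ≈ 9.17 m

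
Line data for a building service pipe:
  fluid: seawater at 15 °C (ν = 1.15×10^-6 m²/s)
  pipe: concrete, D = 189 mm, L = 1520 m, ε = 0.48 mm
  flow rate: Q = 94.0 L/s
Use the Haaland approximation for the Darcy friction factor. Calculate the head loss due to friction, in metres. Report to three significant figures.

h_f ≈ 116 m

V = 4Q/(πD²) = 4·0.0940/(π·0.189²) = 3.351 m/s
Re = VD/ν = 3.351·0.189/1.15×10^-6 = 5.51×10^5 → turbulent
ε/D = 0.48/189 = 0.00254
Haaland: f = 0.02528
h_f = f(L/D)V²/(2g) = 0.02528·(1520/0.189)·3.351²/(2·9.81) = 116.3 m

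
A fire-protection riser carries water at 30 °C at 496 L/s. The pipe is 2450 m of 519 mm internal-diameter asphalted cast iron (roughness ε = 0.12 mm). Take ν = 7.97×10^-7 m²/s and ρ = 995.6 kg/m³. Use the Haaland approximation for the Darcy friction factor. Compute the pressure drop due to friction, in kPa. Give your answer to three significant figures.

V = 4Q/(πD²) = 4·0.496/(π·0.519²) = 2.345 m/s
Re = VD/ν = 2.345·0.519/7.97×10^-7 = 1.53×10^6 → turbulent
ε/D = 0.12/519 = 2.31×10^-4
Haaland: f = 0.01469
h_f = f(L/D)V²/(2g) = 0.01469·(2450/0.519)·2.345²/(2·9.81) = 19.43 m
Δp = ρg·h_f = 995.6·9.81·19.43 = 189.7 kPa

Δp ≈ 190 kPa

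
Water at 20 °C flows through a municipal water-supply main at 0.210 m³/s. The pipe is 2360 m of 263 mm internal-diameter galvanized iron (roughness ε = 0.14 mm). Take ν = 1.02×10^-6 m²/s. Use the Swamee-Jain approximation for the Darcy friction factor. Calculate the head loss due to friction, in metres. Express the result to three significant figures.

V = 4Q/(πD²) = 4·0.210/(π·0.263²) = 3.866 m/s
Re = VD/ν = 3.866·0.263/1.02×10^-6 = 9.97×10^5 → turbulent
ε/D = 0.14/263 = 5.32×10^-4
Swamee-Jain: f = 0.01752
h_f = f(L/D)V²/(2g) = 0.01752·(2360/0.263)·3.866²/(2·9.81) = 119.7 m

h_f ≈ 120 m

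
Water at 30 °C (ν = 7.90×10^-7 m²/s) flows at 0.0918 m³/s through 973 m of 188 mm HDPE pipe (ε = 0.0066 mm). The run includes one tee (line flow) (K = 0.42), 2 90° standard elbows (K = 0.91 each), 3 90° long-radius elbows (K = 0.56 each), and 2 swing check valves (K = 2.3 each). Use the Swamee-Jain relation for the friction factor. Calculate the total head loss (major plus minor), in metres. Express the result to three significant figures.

H_L ≈ 41.6 m

V = 4Q/(πD²) = 3.307 m/s; V²/2g = 0.5574 m
Re = 7.87×10^5, ε/D = 3.51×10^-5 → f = 0.01278 (Swamee-Jain)
Major: h_f = f(L/D)·V²/2g = 0.01278·5176·0.5574 = 36.88 m
Minor: ΣK = 8.52; h_m = ΣK·V²/2g = 4.749 m
Total H_L = 36.88 + 4.749 = 41.63 m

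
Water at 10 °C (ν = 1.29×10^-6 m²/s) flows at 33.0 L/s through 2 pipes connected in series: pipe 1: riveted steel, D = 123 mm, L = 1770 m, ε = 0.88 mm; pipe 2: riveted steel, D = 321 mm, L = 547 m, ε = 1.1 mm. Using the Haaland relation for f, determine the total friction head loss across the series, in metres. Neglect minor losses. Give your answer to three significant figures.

Pipe 1: V = 2.777 m/s, Re = 2.65×10^5, ε/D = 0.00715, f = 0.03428, h_1 = f(L/D)V²/2g = 193.9 m
Pipe 2: V = 0.4078 m/s, Re = 1.01×10^5, ε/D = 0.00343, f = 0.02829, h_2 = f(L/D)V²/2g = 0.4085 m
Series → Q common, losses add: H = Σh = 194.3 m

H ≈ 194 m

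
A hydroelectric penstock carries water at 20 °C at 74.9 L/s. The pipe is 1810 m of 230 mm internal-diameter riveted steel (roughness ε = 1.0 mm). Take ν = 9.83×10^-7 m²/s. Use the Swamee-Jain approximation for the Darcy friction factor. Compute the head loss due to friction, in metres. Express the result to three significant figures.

h_f ≈ 38.4 m

V = 4Q/(πD²) = 4·0.0749/(π·0.230²) = 1.803 m/s
Re = VD/ν = 1.803·0.230/9.83×10^-7 = 4.22×10^5 → turbulent
ε/D = 1.0/230 = 0.00435
Swamee-Jain: f = 0.02948
h_f = f(L/D)V²/(2g) = 0.02948·(1810/0.230)·1.803²/(2·9.81) = 38.43 m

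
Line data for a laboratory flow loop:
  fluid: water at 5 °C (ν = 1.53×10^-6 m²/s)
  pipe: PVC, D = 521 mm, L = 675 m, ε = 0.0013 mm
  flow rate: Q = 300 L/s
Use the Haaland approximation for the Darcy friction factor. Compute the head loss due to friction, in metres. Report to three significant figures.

h_f ≈ 1.72 m

V = 4Q/(πD²) = 4·0.300/(π·0.521²) = 1.407 m/s
Re = VD/ν = 1.407·0.521/1.53×10^-6 = 4.79×10^5 → turbulent
ε/D = 0.0013/521 = 2.50×10^-6
Haaland: f = 0.01319
h_f = f(L/D)V²/(2g) = 0.01319·(675/0.521)·1.407²/(2·9.81) = 1.725 m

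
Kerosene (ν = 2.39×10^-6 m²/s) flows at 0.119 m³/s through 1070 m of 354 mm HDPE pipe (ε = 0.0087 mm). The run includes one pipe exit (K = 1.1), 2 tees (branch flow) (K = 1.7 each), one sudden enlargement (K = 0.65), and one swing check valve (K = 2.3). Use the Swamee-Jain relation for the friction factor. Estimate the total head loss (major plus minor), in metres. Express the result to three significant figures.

V = 4Q/(πD²) = 1.209 m/s; V²/2g = 0.07451 m
Re = 1.79×10^5, ε/D = 2.46×10^-5 → f = 0.01608 (Swamee-Jain)
Major: h_f = f(L/D)·V²/2g = 0.01608·3023·0.07451 = 3.622 m
Minor: ΣK = 7.45; h_m = ΣK·V²/2g = 0.5551 m
Total H_L = 3.622 + 0.5551 = 4.177 m

H_L ≈ 4.18 m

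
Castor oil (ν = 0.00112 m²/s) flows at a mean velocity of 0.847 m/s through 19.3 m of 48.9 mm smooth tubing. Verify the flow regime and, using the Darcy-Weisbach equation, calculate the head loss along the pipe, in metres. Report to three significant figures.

h_f ≈ 25.0 m

Re = VD/ν = 0.847·0.04890/0.00112 = 37.0 → laminar (Re < 2300)
f = 64/Re = 1.731
h_f = f(L/D)V²/(2g) = 1.731·(19.3/0.04890)·0.847²/(2·9.81) = 24.98 m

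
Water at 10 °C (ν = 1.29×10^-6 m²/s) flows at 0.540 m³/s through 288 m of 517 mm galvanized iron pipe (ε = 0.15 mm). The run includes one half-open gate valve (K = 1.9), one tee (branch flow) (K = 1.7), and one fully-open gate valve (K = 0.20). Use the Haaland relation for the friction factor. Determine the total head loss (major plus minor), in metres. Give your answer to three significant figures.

V = 4Q/(πD²) = 2.572 m/s; V²/2g = 0.3372 m
Re = 1.03×10^6, ε/D = 2.90×10^-4 → f = 0.01549 (Haaland)
Major: h_f = f(L/D)·V²/2g = 0.01549·557.1·0.3372 = 2.911 m
Minor: ΣK = 3.80; h_m = ΣK·V²/2g = 1.282 m
Total H_L = 2.911 + 1.282 = 4.192 m

H_L ≈ 4.19 m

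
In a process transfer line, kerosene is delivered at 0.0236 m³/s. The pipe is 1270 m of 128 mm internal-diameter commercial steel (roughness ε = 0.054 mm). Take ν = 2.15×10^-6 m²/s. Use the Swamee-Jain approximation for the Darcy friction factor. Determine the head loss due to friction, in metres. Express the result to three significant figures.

h_f ≈ 33.7 m

V = 4Q/(πD²) = 4·0.0236/(π·0.128²) = 1.834 m/s
Re = VD/ν = 1.834·0.128/2.15×10^-6 = 1.09×10^5 → turbulent
ε/D = 0.054/128 = 4.22×10^-4
Swamee-Jain: f = 0.01984
h_f = f(L/D)V²/(2g) = 0.01984·(1270/0.128)·1.834²/(2·9.81) = 33.74 m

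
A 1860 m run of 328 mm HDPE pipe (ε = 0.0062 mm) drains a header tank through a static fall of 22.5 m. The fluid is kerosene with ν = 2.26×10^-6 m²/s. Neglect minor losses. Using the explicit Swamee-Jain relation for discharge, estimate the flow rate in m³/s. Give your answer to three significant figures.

Q ≈ 0.197 m³/s

Swamee-Jain (Type II): Q = -0.965·√(gD⁵h_f/L)·ln[ε/(3.7D) + √(3.17ν²L/(gD³h_f))]
√(gD⁵h_f/L) = √(9.81·0.328⁵·22.5/1860) = 0.02123
ε/(3.7D) = 5.11×10^-6; √(3.17ν²L/(gD³h_f)) = 6.22×10^-5
Q = -0.965·0.02123·ln(6.729×10^-5) = 0.1968 m³/s
Check: V = 2.33 m/s, Re = 3.38×10^5, f = 0.01429, h_f = 22.4 m ≈ 22.5 m ✓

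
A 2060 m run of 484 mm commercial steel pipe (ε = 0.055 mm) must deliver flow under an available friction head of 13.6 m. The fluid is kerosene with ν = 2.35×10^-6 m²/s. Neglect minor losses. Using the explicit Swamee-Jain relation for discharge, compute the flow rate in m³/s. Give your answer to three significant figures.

Q ≈ 0.378 m³/s

Swamee-Jain (Type II): Q = -0.965·√(gD⁵h_f/L)·ln[ε/(3.7D) + √(3.17ν²L/(gD³h_f))]
√(gD⁵h_f/L) = √(9.81·0.484⁵·13.6/2060) = 0.04147
ε/(3.7D) = 3.07×10^-5; √(3.17ν²L/(gD³h_f)) = 4.88×10^-5
Q = -0.965·0.04147·ln(7.954×10^-5) = 0.3778 m³/s
Check: V = 2.05 m/s, Re = 4.23×10^5, f = 0.01491, h_f = 13.6 m ≈ 13.6 m ✓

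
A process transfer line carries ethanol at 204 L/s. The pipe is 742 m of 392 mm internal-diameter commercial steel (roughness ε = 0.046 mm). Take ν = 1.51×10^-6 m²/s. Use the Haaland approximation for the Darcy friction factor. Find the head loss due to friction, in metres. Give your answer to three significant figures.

V = 4Q/(πD²) = 4·0.204/(π·0.392²) = 1.690 m/s
Re = VD/ν = 1.690·0.392/1.51×10^-6 = 4.39×10^5 → turbulent
ε/D = 0.046/392 = 1.17×10^-4
Haaland: f = 0.01467
h_f = f(L/D)V²/(2g) = 0.01467·(742/0.392)·1.690²/(2·9.81) = 4.043 m

h_f ≈ 4.04 m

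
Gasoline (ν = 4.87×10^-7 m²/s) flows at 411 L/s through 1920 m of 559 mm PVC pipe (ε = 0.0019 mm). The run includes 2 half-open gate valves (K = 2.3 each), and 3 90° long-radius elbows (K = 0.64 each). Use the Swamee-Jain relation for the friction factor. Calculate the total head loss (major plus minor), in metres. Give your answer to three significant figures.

H_L ≈ 6.12 m

V = 4Q/(πD²) = 1.675 m/s; V²/2g = 0.1429 m
Re = 1.92×10^6, ε/D = 3.40×10^-6 → f = 0.01056 (Swamee-Jain)
Major: h_f = f(L/D)·V²/2g = 0.01056·3435·0.1429 = 5.183 m
Minor: ΣK = 6.52; h_m = ΣK·V²/2g = 0.9320 m
Total H_L = 5.183 + 0.9320 = 6.115 m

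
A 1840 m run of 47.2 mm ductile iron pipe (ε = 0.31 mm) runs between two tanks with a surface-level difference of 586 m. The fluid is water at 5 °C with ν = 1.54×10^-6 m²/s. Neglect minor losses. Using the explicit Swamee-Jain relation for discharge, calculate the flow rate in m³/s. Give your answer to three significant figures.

Swamee-Jain (Type II): Q = -0.965·√(gD⁵h_f/L)·ln[ε/(3.7D) + √(3.17ν²L/(gD³h_f))]
√(gD⁵h_f/L) = √(9.81·0.0472⁵·586/1840) = 8.555×10^-4
ε/(3.7D) = 0.00178; √(3.17ν²L/(gD³h_f)) = 1.51×10^-4
Q = -0.965·8.555×10^-4·ln(0.001926) = 0.005162 m³/s
Check: V = 2.95 m/s, Re = 9.04×10^4, f = 0.03417, h_f = 591 m ≈ 586 m ✓

Q ≈ 0.00516 m³/s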